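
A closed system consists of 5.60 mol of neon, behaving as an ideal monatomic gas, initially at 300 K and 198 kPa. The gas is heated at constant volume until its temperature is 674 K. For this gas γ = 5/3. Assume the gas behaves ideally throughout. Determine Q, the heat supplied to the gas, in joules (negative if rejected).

V₁ = nRT₁/P₁ = 5.60×8.314×300/198 = 70.5 L.
Isochoric: V stays 70.5 L; P/T = const ⇒ T₂ = 674 K, P₂ = 445 kPa.
W = 0 (no volume change).
ΔU = nCvΔT = 5.60×12.5×(674−300) = 26100 J.
Q = ΔU = 26100 J.

26100 J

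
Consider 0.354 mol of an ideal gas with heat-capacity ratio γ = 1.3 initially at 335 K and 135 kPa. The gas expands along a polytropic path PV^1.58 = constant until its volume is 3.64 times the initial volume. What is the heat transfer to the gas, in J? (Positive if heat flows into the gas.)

V₁ = nRT₁/P₁ = 0.354×8.314×335/135 = 7.30 L.
Polytropic n=1.58: T₂ = T₁(V₁/V₂)^(n−1) = 335×(0.275)^0.58 = 158 K; P₂ = P₁(V₁/V₂)^n = 17.5 kPa.
W = (P₁V₁−P₂V₂)/(n−1) = (135×7.30−17.5×26.6)/0.58 = 896 J.
ΔU = nCvΔT = 0.354×27.7×(158−335) = -1730 J.
Q = ΔU + W = -837 J.

-837 J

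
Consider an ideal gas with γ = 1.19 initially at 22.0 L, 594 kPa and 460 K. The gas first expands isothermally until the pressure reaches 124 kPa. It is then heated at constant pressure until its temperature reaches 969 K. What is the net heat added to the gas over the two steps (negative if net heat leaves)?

111000 J

n = P₁V₁/(RT₁) = 594×22.0/(8.314×460) = 3.42 mol.
Step 1 — Isothermal: T stays 460 K; PV = const ⇒ V₂ = 105 L, P₂ = 124 kPa.
ΔU = 0 (ideal gas, T constant).
W = nRT ln(V₂/V₁) = 3.42×8.314×460×ln(4.79) = 20500 J.
Q = ΔU + W = 20500 J.
State after step 1: P = 124 kPa, V = 105 L, T = 460 K.
Step 2 — Isobaric: P stays 124 kPa; V/T = const ⇒ T₂ = 969 K, V₂ = 222 L.
W = PΔV = 124×(222−105) kPa·L = 14500 J.
ΔU = nCvΔT = 3.42×43.8×(969−460) = 76100 J.
Q = ΔU + W = nCpΔT = 90600 J.
Net over both steps: W = 34900 J, Q = 111000 J, ΔU = 76100 J.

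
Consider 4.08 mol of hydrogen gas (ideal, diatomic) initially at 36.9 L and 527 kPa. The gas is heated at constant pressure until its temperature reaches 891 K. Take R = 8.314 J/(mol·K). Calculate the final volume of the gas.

57.4 L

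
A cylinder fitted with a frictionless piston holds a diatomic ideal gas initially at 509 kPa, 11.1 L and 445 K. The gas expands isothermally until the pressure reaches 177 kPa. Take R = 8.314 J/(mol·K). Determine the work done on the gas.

-5970 J

n = P₁V₁/(RT₁) = 509×11.1/(8.314×445) = 1.53 mol.
Isothermal: T stays 445 K; PV = const ⇒ V₂ = 31.9 L, P₂ = 177 kPa.
W = nRT ln(V₂/V₁) = 1.53×8.314×445×ln(2.88) = 5970 J.
Work done on the gas = −W_by = -5970 J.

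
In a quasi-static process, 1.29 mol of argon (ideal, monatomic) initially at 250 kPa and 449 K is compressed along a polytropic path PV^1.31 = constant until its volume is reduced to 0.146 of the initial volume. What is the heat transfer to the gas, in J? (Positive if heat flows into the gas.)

V₁ = nRT₁/P₁ = 1.29×8.314×449/250 = 19.3 L.
Polytropic n=1.31: T₂ = T₁(V₁/V₂)^(n−1) = 449×(6.85)^0.31 = 815 K; P₂ = P₁(V₁/V₂)^n = 3110 kPa.
W = (P₁V₁−P₂V₂)/(n−1) = (250×19.3−3110×2.81)/0.31 = -12700 J.
ΔU = nCvΔT = 1.29×12.5×(815−449) = 5890 J.
Q = ΔU + W = -6780 J.

-6780 J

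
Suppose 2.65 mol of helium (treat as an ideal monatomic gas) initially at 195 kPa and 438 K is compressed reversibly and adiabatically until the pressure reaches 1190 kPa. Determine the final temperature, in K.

V₁ = nRT₁/P₁ = 2.65×8.314×438/195 = 49.5 L.
Adiabatic: T₂/T₁ = (P₂/P₁)^((γ−1)/γ) ⇒ T₂ = 438×(6.10)^0.400 = 903 K; V₂ = 16.7 L.

903 K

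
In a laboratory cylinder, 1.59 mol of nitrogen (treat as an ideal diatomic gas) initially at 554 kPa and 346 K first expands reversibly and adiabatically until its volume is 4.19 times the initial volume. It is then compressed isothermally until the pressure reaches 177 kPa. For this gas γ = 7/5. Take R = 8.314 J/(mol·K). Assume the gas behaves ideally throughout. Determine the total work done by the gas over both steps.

2760 J

V₁ = nRT₁/P₁ = 1.59×8.314×346/554 = 8.26 L.
Step 1 — Adiabatic: TV^(γ−1) = const ⇒ T₂ = 346×(0.239)^0.400 = 195 K; PV^γ = const ⇒ P₂ = 74.5 kPa.
ΔU = nCvΔT = 1.59×20.8×(195−346) = -4990 J.
Q = 0 for an adiabatic process, so W = −ΔU = 4990 J.
State after step 1: P = 74.5 kPa, V = 34.6 L, T = 195 K.
Step 2 — Isothermal: T stays 195 K; PV = const ⇒ V₂ = 14.6 L, P₂ = 177 kPa.
ΔU = 0 (ideal gas, T constant).
W = nRT ln(V₂/V₁) = 1.59×8.314×195×ln(0.421) = -2230 J.
Q = ΔU + W = -2230 J.
Net over both steps: W = 2760 J, Q = -2230 J, ΔU = -4990 J.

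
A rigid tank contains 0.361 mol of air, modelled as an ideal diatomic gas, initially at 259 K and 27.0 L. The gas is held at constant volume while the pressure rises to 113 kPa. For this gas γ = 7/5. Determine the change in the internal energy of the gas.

5680 J

P₁ = nRT₁/V₁ = 0.361×8.314×259/27.0 = 28.8 kPa.
Isochoric: V stays 27.0 L; P/T = const ⇒ T₂ = 1020 K, P₂ = 113 kPa.
For an ideal gas ΔU = nCvΔT with Cv = (5/2)R = 20.8 J/(mol·K).
ΔU = 0.361×20.8×(1020−259) = 5680 J.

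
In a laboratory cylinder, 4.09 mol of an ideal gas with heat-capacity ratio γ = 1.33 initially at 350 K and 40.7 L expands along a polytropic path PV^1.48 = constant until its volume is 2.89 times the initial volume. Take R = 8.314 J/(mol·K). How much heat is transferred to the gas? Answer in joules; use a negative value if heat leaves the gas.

P₁ = nRT₁/V₁ = 4.09×8.314×350/40.7 = 292 kPa.
Polytropic n=1.48: T₂ = T₁(V₁/V₂)^(n−1) = 350×(0.346)^0.48 = 210 K; P₂ = P₁(V₁/V₂)^n = 60.8 kPa.
W = (P₁V₁−P₂V₂)/(n−1) = (292×40.7−60.8×118)/0.48 = 9900 J.
ΔU = nCvΔT = 4.09×25.2×(210−350) = -14400 J.
Q = ΔU + W = -4500 J.

-4500 J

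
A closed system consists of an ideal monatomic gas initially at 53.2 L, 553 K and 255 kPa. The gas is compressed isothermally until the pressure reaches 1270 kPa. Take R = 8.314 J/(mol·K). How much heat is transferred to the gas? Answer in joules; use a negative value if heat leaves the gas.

n = P₁V₁/(RT₁) = 255×53.2/(8.314×553) = 2.95 mol.
Isothermal: T stays 553 K; PV = const ⇒ V₂ = 10.7 L, P₂ = 1270 kPa.
ΔU = 0 (ideal gas, T constant).
W = nRT ln(V₂/V₁) = 2.95×8.314×553×ln(0.201) = -21800 J.
Q = ΔU + W = -21800 J.

-21800 J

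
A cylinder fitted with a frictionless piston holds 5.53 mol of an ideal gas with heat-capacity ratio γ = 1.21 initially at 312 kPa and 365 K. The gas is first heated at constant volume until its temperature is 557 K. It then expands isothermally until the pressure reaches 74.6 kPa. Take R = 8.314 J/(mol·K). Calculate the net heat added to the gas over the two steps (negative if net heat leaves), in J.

89500 J

V₁ = nRT₁/P₁ = 5.53×8.314×365/312 = 53.8 L.
Step 1 — Isochoric: V stays 53.8 L; P/T = const ⇒ T₂ = 557 K, P₂ = 476 kPa.
W = 0 (no volume change).
ΔU = nCvΔT = 5.53×39.6×(557−365) = 42000 J.
Q = ΔU = 42000 J.
State after step 1: P = 476 kPa, V = 53.8 L, T = 557 K.
Step 2 — Isothermal: T stays 557 K; PV = const ⇒ V₂ = 343 L, P₂ = 74.6 kPa.
ΔU = 0 (ideal gas, T constant).
W = nRT ln(V₂/V₁) = 5.53×8.314×557×ln(6.38) = 47500 J.
Q = ΔU + W = 47500 J.
Net over both steps: W = 47500 J, Q = 89500 J, ΔU = 42000 J.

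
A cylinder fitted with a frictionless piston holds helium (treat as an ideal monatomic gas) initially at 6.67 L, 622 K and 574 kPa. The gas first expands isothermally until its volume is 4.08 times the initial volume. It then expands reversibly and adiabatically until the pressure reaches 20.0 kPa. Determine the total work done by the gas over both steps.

n = P₁V₁/(RT₁) = 574×6.67/(8.314×622) = 0.740 mol.
Step 1 — Isothermal: T stays 622 K; PV = const ⇒ V₂ = 27.2 L, P₂ = 141 kPa.
ΔU = 0 (ideal gas, T constant).
W = nRT ln(V₂/V₁) = 0.740×8.314×622×ln(4.08) = 5380 J.
Q = ΔU + W = 5380 J.
State after step 1: P = 141 kPa, V = 27.2 L, T = 622 K.
Step 2 — Adiabatic: T₂/T₁ = (P₂/P₁)^((γ−1)/γ) ⇒ T₂ = 622×(0.142)^0.400 = 285 K; V₂ = 87.7 L.
ΔU = nCvΔT = 0.740×12.5×(285−622) = -3110 J.
Q = 0 for an adiabatic process, so W = −ΔU = 3110 J.
Net over both steps: W = 8490 J, Q = 5380 J, ΔU = -3110 J.

8490 J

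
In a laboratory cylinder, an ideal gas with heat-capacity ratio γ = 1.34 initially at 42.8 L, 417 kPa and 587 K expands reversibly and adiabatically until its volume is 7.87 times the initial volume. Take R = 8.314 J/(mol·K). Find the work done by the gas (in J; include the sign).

n = P₁V₁/(RT₁) = 417×42.8/(8.314×587) = 3.66 mol.
Adiabatic: TV^(γ−1) = const ⇒ T₂ = 587×(0.127)^0.340 = 291 K; PV^γ = const ⇒ P₂ = 26.3 kPa.
ΔU = nCvΔT = 3.66×24.5×(291−587) = -26500 J.
Q = 0 for an adiabatic process, so W = −ΔU = 26500 J.

26500 J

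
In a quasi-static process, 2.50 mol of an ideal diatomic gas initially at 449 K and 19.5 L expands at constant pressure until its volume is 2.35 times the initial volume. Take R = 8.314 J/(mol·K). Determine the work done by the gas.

P₁ = nRT₁/V₁ = 2.50×8.314×449/19.5 = 479 kPa.
Isobaric: P stays 479 kPa; V/T = const ⇒ T₂ = 1060 K, V₂ = 45.8 L.
W = PΔV = 479×(45.8−19.5) kPa·L = 12600 J.

12600 J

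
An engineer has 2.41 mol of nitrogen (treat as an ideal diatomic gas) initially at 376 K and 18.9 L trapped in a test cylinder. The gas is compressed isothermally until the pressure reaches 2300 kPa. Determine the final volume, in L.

3.28 L

P₁ = nRT₁/V₁ = 2.41×8.314×376/18.9 = 399 kPa.
Isothermal: T stays 376 K; PV = const ⇒ V₂ = 3.28 L, P₂ = 2300 kPa.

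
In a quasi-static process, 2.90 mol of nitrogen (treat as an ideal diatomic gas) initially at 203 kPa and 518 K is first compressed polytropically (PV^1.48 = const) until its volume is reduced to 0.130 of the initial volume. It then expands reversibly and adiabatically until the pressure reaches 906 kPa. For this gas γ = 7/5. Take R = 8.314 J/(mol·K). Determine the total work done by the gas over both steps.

V₁ = nRT₁/P₁ = 2.90×8.314×518/203 = 61.5 L.
Step 1 — Polytropic n=1.48: T₂ = T₁(V₁/V₂)^(n−1) = 518×(7.69)^0.48 = 1380 K; P₂ = P₁(V₁/V₂)^n = 4160 kPa.
W = (P₁V₁−P₂V₂)/(n−1) = (203×61.5−4160×8.00)/0.48 = -43300 J.
ΔU = nCvΔT = 2.90×20.8×(1380−518) = 51900 J.
Q = ΔU + W = 8650 J.
State after step 1: P = 4160 kPa, V = 8.00 L, T = 1380 K.
Step 2 — Adiabatic: T₂/T₁ = (P₂/P₁)^((γ−1)/γ) ⇒ T₂ = 1380×(0.218)^0.286 = 892 K; V₂ = 23.7 L.
ΔU = nCvΔT = 2.90×20.8×(892−1380) = -29300 J.
Q = 0 for an adiabatic process, so W = −ΔU = 29300 J.
Net over both steps: W = -13900 J, Q = 8650 J, ΔU = 22600 J.

-13900 J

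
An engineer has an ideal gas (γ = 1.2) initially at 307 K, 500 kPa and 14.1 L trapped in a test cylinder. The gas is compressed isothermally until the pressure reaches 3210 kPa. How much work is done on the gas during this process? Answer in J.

13100 J

n = P₁V₁/(RT₁) = 500×14.1/(8.314×307) = 2.76 mol.
Isothermal: T stays 307 K; PV = const ⇒ V₂ = 2.20 L, P₂ = 3210 kPa.
W = nRT ln(V₂/V₁) = 2.76×8.314×307×ln(0.156) = -13100 J.
Work done on the gas = −W_by = 13100 J.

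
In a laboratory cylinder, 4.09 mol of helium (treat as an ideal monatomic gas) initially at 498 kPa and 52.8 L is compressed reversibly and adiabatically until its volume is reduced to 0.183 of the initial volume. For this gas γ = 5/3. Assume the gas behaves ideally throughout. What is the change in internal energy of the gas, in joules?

82900 J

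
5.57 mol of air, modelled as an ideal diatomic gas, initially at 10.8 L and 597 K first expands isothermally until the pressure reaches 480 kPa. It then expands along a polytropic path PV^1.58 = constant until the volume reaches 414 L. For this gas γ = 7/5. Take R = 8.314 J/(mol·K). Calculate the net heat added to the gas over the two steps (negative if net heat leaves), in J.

31700 J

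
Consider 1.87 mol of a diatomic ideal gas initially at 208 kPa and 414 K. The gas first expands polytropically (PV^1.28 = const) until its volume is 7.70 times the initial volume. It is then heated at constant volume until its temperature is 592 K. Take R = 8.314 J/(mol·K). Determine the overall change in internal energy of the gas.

V₁ = nRT₁/P₁ = 1.87×8.314×414/208 = 30.9 L.
Step 1 — Polytropic n=1.28: T₂ = T₁(V₁/V₂)^(n−1) = 414×(0.130)^0.28 = 234 K; P₂ = P₁(V₁/V₂)^n = 15.3 kPa.
W = (P₁V₁−P₂V₂)/(n−1) = (208×30.9−15.3×238)/0.28 = 10000 J.
ΔU = nCvΔT = 1.87×20.8×(234−414) = -7010 J.
Q = ΔU + W = 3000 J.
State after step 1: P = 15.3 kPa, V = 238 L, T = 234 K.
Step 2 — Isochoric: V stays 238 L; P/T = const ⇒ T₂ = 592 K, P₂ = 38.6 kPa.
W = 0 (no volume change).
ΔU = nCvΔT = 1.87×20.8×(592−234) = 13900 J.
Q = ΔU = 13900 J.
Net over both steps: W = 10000 J, Q = 16900 J, ΔU = 6920 J.

6920 J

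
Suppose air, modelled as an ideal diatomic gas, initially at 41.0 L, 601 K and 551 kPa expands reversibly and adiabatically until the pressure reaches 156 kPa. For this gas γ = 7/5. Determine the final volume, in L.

101 L

Adiabatic: T₂/T₁ = (P₂/P₁)^((γ−1)/γ) ⇒ T₂ = 601×(0.283)^0.286 = 419 K; V₂ = 101 L.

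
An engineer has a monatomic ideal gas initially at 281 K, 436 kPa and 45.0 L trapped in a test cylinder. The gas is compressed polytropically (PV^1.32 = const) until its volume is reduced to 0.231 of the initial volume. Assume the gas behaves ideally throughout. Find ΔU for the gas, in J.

n = P₁V₁/(RT₁) = 436×45.0/(8.314×281) = 8.40 mol.
Polytropic n=1.32: T₂ = T₁(V₁/V₂)^(n−1) = 281×(4.33)^0.32 = 449 K; P₂ = P₁(V₁/V₂)^n = 3020 kPa.
For an ideal gas ΔU = nCvΔT with Cv = (3/2)R = 12.5 J/(mol·K).
ΔU = 8.40×12.5×(449−281) = 17600 J.

17600 J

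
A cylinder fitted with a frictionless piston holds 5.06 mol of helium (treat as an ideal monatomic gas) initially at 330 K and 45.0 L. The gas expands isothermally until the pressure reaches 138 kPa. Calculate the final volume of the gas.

P₁ = nRT₁/V₁ = 5.06×8.314×330/45.0 = 309 kPa.
Isothermal: T stays 330 K; PV = const ⇒ V₂ = 101 L, P₂ = 138 kPa.

101 L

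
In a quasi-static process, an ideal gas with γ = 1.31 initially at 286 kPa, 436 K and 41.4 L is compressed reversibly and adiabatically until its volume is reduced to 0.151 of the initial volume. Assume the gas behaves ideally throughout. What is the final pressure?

Adiabatic: TV^(γ−1) = const ⇒ T₂ = 436×(6.62)^0.310 = 783 K; PV^γ = const ⇒ P₂ = 3400 kPa.

3400 kPa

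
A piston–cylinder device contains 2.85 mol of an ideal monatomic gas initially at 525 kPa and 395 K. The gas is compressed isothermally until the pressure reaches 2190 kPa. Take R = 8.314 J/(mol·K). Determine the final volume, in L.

V₁ = nRT₁/P₁ = 2.85×8.314×395/525 = 17.8 L.
Isothermal: T stays 395 K; PV = const ⇒ V₂ = 4.27 L, P₂ = 2190 kPa.

4.27 L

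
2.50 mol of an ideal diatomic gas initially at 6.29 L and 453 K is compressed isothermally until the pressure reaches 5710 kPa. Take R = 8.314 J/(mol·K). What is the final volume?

1.65 L

P₁ = nRT₁/V₁ = 2.50×8.314×453/6.29 = 1500 kPa.
Isothermal: T stays 453 K; PV = const ⇒ V₂ = 1.65 L, P₂ = 5710 kPa.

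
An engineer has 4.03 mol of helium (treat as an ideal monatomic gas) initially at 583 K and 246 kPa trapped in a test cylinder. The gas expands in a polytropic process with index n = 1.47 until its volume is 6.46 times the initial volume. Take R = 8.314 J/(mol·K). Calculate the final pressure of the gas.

V₁ = nRT₁/P₁ = 4.03×8.314×583/246 = 79.4 L.
Polytropic n=1.47: T₂ = T₁(V₁/V₂)^(n−1) = 583×(0.155)^0.47 = 243 K; P₂ = P₁(V₁/V₂)^n = 15.8 kPa.

15.8 kPa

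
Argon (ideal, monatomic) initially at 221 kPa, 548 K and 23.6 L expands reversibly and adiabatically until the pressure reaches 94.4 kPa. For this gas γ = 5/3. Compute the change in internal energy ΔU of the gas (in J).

-2260 J

n = P₁V₁/(RT₁) = 221×23.6/(8.314×548) = 1.14 mol.
Adiabatic: T₂/T₁ = (P₂/P₁)^((γ−1)/γ) ⇒ T₂ = 548×(0.427)^0.400 = 390 K; V₂ = 39.3 L.
For an ideal gas ΔU = nCvΔT with Cv = (3/2)R = 12.5 J/(mol·K).
ΔU = 1.14×12.5×(390−548) = -2260 J.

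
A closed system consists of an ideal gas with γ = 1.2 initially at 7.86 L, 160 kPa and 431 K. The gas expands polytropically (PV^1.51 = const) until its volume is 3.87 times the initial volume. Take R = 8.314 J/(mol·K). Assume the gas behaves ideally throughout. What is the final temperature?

Polytropic n=1.51: T₂ = T₁(V₁/V₂)^(n−1) = 431×(0.258)^0.51 = 216 K; P₂ = P₁(V₁/V₂)^n = 20.7 kPa.

216 K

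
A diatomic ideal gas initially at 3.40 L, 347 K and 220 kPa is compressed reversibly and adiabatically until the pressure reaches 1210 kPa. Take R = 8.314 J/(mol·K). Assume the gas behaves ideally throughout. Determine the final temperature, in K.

Adiabatic: T₂/T₁ = (P₂/P₁)^((γ−1)/γ) ⇒ T₂ = 347×(5.50)^0.286 = 565 K; V₂ = 1.01 L.

565 K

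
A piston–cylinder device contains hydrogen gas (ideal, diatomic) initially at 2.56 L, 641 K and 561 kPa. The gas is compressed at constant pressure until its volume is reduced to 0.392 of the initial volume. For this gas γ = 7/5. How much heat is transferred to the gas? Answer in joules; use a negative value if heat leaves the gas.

-3060 J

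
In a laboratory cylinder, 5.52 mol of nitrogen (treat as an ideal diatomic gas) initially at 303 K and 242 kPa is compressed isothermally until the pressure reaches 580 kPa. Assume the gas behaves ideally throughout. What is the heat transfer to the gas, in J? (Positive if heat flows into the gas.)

V₁ = nRT₁/P₁ = 5.52×8.314×303/242 = 57.5 L.
Isothermal: T stays 303 K; PV = const ⇒ V₂ = 24.0 L, P₂ = 580 kPa.
ΔU = 0 (ideal gas, T constant).
W = nRT ln(V₂/V₁) = 5.52×8.314×303×ln(0.417) = -12200 J.
Q = ΔU + W = -12200 J.

-12200 J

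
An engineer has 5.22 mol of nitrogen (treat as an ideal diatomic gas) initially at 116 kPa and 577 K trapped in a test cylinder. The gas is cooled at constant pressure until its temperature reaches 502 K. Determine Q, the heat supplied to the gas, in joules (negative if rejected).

-11400 J

V₁ = nRT₁/P₁ = 5.22×8.314×577/116 = 216 L.
Isobaric: P stays 116 kPa; V/T = const ⇒ T₂ = 502 K, V₂ = 188 L.
W = PΔV = 116×(188−216) kPa·L = -3250 J.
ΔU = nCvΔT = 5.22×20.8×(502−577) = -8140 J.
Q = ΔU + W = nCpΔT = -11400 J.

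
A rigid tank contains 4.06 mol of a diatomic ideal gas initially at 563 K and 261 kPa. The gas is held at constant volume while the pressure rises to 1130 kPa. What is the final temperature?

V₁ = nRT₁/P₁ = 4.06×8.314×563/261 = 72.8 L.
Isochoric: V stays 72.8 L; P/T = const ⇒ T₂ = 2440 K, P₂ = 1130 kPa.

2440 K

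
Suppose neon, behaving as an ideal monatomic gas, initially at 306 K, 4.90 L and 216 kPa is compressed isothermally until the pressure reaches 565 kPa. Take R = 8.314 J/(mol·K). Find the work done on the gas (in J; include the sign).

1020 J

n = P₁V₁/(RT₁) = 216×4.90/(8.314×306) = 0.416 mol.
Isothermal: T stays 306 K; PV = const ⇒ V₂ = 1.87 L, P₂ = 565 kPa.
W = nRT ln(V₂/V₁) = 0.416×8.314×306×ln(0.382) = -1020 J.
Work done on the gas = −W_by = 1020 J.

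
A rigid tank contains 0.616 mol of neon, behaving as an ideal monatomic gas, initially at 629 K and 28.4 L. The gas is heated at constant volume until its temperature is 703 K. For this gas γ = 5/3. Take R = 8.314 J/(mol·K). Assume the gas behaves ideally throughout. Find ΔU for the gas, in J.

568 J

P₁ = nRT₁/V₁ = 0.616×8.314×629/28.4 = 113 kPa.
Isochoric: V stays 28.4 L; P/T = const ⇒ T₂ = 703 K, P₂ = 127 kPa.
For an ideal gas ΔU = nCvΔT with Cv = (3/2)R = 12.5 J/(mol·K).
ΔU = 0.616×12.5×(703−629) = 568 J.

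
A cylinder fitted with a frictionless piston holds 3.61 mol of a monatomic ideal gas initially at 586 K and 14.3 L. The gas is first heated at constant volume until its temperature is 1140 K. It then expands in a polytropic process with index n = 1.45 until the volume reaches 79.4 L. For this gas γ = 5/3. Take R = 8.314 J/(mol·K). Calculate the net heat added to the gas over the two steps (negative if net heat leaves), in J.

P₁ = nRT₁/V₁ = 3.61×8.314×586/14.3 = 1230 kPa.
Step 1 — Isochoric: V stays 14.3 L; P/T = const ⇒ T₂ = 1140 K, P₂ = 2390 kPa.
W = 0 (no volume change).
ΔU = nCvΔT = 3.61×12.5×(1140−586) = 24900 J.
Q = ΔU = 24900 J.
State after step 1: P = 2390 kPa, V = 14.3 L, T = 1140 K.
Step 2 — Polytropic n=1.45: T₂ = T₁(V₁/V₂)^(n−1) = 1140×(0.180)^0.45 = 527 K; P₂ = P₁(V₁/V₂)^n = 199 kPa.
W = (P₁V₁−P₂V₂)/(n−1) = (2390×14.3−199×79.4)/0.45 = 40900 J.
ΔU = nCvΔT = 3.61×12.5×(527−1140) = -27600 J.
Q = ΔU + W = 13300 J.
Net over both steps: W = 40900 J, Q = 38200 J, ΔU = -2650 J.

38200 J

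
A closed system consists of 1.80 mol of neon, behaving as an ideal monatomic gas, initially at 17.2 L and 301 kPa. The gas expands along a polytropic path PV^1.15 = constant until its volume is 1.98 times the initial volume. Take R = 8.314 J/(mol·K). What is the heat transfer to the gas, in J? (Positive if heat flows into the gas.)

T₁ = P₁V₁/(nR) = 301×17.2/(1.80×8.314) = 346 K.
Polytropic n=1.15: T₂ = T₁(V₁/V₂)^(n−1) = 346×(0.505)^0.15 = 312 K; P₂ = P₁(V₁/V₂)^n = 137 kPa.
W = (P₁V₁−P₂V₂)/(n−1) = (301×17.2−137×34.1)/0.15 = 3360 J.
ΔU = nCvΔT = 1.80×12.5×(312−346) = -756 J.
Q = ΔU + W = 2610 J.

2610 J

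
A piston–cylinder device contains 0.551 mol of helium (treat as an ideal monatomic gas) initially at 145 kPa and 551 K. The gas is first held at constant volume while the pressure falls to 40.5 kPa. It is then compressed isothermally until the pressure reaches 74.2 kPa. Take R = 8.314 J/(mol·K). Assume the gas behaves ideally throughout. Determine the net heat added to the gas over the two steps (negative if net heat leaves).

-3160 J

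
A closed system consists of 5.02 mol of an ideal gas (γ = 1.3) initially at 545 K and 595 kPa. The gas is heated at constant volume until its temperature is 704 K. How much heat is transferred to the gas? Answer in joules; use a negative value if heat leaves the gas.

V₁ = nRT₁/P₁ = 5.02×8.314×545/595 = 38.2 L.
Isochoric: V stays 38.2 L; P/T = const ⇒ T₂ = 704 K, P₂ = 769 kPa.
W = 0 (no volume change).
ΔU = nCvΔT = 5.02×27.7×(704−545) = 22100 J.
Q = ΔU = 22100 J.

22100 J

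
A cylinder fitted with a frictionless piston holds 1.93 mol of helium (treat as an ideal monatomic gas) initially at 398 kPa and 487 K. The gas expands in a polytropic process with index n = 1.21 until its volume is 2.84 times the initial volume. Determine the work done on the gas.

-7320 J

V₁ = nRT₁/P₁ = 1.93×8.314×487/398 = 19.6 L.
Polytropic n=1.21: T₂ = T₁(V₁/V₂)^(n−1) = 487×(0.352)^0.21 = 391 K; P₂ = P₁(V₁/V₂)^n = 113 kPa.
W = (P₁V₁−P₂V₂)/(n−1) = (398×19.6−113×55.8)/0.21 = 7320 J.
Work done on the gas = −W_by = -7320 J.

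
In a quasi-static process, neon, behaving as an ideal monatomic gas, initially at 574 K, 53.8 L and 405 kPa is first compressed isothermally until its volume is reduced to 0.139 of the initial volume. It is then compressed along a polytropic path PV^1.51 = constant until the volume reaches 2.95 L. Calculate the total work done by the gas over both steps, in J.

n = P₁V₁/(RT₁) = 405×53.8/(8.314×574) = 4.57 mol.
Step 1 — Isothermal: T stays 574 K; PV = const ⇒ V₂ = 7.48 L, P₂ = 2910 kPa.
ΔU = 0 (ideal gas, T constant).
W = nRT ln(V₂/V₁) = 4.57×8.314×574×ln(0.139) = -43000 J.
Q = ΔU + W = -43000 J.
State after step 1: P = 2910 kPa, V = 7.48 L, T = 574 K.
Step 2 — Polytropic n=1.51: T₂ = T₁(V₁/V₂)^(n−1) = 574×(2.53)^0.51 = 922 K; P₂ = P₁(V₁/V₂)^n = 11900 kPa.
W = (P₁V₁−P₂V₂)/(n−1) = (2910×7.48−11900×2.95)/0.51 = -25900 J.
ΔU = nCvΔT = 4.57×12.5×(922−574) = 19800 J.
Q = ΔU + W = -6090 J.
Net over both steps: W = -68900 J, Q = -49100 J, ΔU = 19800 J.

-68900 J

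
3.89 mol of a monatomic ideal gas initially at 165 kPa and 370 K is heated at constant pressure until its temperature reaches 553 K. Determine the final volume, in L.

V₁ = nRT₁/P₁ = 3.89×8.314×370/165 = 72.5 L.
Isobaric: P stays 165 kPa; V/T = const ⇒ T₂ = 553 K, V₂ = 108 L.

108 L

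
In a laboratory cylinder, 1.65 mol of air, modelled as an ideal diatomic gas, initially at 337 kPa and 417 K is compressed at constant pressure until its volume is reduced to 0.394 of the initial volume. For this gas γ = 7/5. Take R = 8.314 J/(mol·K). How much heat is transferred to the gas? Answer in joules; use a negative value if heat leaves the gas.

V₁ = nRT₁/P₁ = 1.65×8.314×417/337 = 17.0 L.
Isobaric: P stays 337 kPa; V/T = const ⇒ T₂ = 164 K, V₂ = 6.69 L.
W = PΔV = 337×(6.69−17.0) kPa·L = -3470 J.
ΔU = nCvΔT = 1.65×20.8×(164−417) = -8670 J.
Q = ΔU + W = nCpΔT = -12100 J.

-12100 J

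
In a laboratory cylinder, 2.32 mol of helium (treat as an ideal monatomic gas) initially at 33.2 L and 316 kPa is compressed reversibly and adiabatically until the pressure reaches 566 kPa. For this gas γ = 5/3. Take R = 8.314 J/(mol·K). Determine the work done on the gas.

4130 J

T₁ = P₁V₁/(nR) = 316×33.2/(2.32×8.314) = 544 K.
Adiabatic: T₂/T₁ = (P₂/P₁)^((γ−1)/γ) ⇒ T₂ = 544×(1.79)^0.400 = 687 K; V₂ = 23.4 L.
ΔU = nCvΔT = 2.32×12.5×(687−544) = 4130 J.
Q = 0 for an adiabatic process, so W = −ΔU = -4130 J.
Work done on the gas = −W_by = 4130 J.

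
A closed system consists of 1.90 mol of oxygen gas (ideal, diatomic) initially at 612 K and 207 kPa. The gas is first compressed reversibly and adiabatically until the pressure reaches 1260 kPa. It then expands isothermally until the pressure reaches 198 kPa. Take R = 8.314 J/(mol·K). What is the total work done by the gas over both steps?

13700 J

V₁ = nRT₁/P₁ = 1.90×8.314×612/207 = 46.7 L.
Step 1 — Adiabatic: T₂/T₁ = (P₂/P₁)^((γ−1)/γ) ⇒ T₂ = 612×(6.09)^0.286 = 1030 K; V₂ = 12.9 L.
ΔU = nCvΔT = 1.90×20.8×(1030−612) = 16300 J.
Q = 0 for an adiabatic process, so W = −ΔU = -16300 J.
State after step 1: P = 1260 kPa, V = 12.9 L, T = 1030 K.
Step 2 — Isothermal: T stays 1030 K; PV = const ⇒ V₂ = 81.8 L, P₂ = 198 kPa.
ΔU = 0 (ideal gas, T constant).
W = nRT ln(V₂/V₁) = 1.90×8.314×1030×ln(6.36) = 30000 J.
Q = ΔU + W = 30000 J.
Net over both steps: W = 13700 J, Q = 30000 J, ΔU = 16300 J.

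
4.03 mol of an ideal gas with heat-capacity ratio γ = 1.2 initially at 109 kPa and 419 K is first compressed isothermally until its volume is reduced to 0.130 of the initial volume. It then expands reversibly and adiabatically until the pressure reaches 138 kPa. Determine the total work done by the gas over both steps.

V₁ = nRT₁/P₁ = 4.03×8.314×419/109 = 129 L.
Step 1 — Isothermal: T stays 419 K; PV = const ⇒ V₂ = 16.7 L, P₂ = 838 kPa.
ΔU = 0 (ideal gas, T constant).
W = nRT ln(V₂/V₁) = 4.03×8.314×419×ln(0.130) = -28600 J.
Q = ΔU + W = -28600 J.
State after step 1: P = 838 kPa, V = 16.7 L, T = 419 K.
Step 2 — Adiabatic: T₂/T₁ = (P₂/P₁)^((γ−1)/γ) ⇒ T₂ = 419×(0.165)^0.167 = 310 K; V₂ = 75.3 L.
ΔU = nCvΔT = 4.03×41.6×(310−419) = -18200 J.
Q = 0 for an adiabatic process, so W = −ΔU = 18200 J.
Net over both steps: W = -10400 J, Q = -28600 J, ΔU = -18200 J.

-10400 J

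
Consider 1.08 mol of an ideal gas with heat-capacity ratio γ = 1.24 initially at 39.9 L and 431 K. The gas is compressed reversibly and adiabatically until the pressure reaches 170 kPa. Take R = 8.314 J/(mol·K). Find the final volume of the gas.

25.4 L

P₁ = nRT₁/V₁ = 1.08×8.314×431/39.9 = 97.0 kPa.
Adiabatic: T₂/T₁ = (P₂/P₁)^((γ−1)/γ) ⇒ T₂ = 431×(1.75)^0.194 = 480 K; V₂ = 25.4 L.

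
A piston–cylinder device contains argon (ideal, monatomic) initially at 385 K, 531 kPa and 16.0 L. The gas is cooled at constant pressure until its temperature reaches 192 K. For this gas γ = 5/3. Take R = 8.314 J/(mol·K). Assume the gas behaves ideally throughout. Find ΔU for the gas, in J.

n = P₁V₁/(RT₁) = 531×16.0/(8.314×385) = 2.65 mol.
Isobaric: P stays 531 kPa; V/T = const ⇒ T₂ = 192 K, V₂ = 7.98 L.
For an ideal gas ΔU = nCvΔT with Cv = (3/2)R = 12.5 J/(mol·K).
ΔU = 2.65×12.5×(192−385) = -6390 J.

-6390 J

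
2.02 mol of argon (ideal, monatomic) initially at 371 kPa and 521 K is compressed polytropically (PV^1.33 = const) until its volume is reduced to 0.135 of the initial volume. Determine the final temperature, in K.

V₁ = nRT₁/P₁ = 2.02×8.314×521/371 = 23.6 L.
Polytropic n=1.33: T₂ = T₁(V₁/V₂)^(n−1) = 521×(7.41)^0.33 = 1010 K; P₂ = P₁(V₁/V₂)^n = 5320 kPa.

1010 K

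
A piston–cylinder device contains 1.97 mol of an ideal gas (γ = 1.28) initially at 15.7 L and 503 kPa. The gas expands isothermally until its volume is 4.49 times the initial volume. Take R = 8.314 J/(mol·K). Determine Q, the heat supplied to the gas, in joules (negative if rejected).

11900 J

T₁ = P₁V₁/(nR) = 503×15.7/(1.97×8.314) = 482 K.
Isothermal: T stays 482 K; PV = const ⇒ V₂ = 70.5 L, P₂ = 112 kPa.
ΔU = 0 (ideal gas, T constant).
W = nRT ln(V₂/V₁) = 1.97×8.314×482×ln(4.49) = 11900 J.
Q = ΔU + W = 11900 J.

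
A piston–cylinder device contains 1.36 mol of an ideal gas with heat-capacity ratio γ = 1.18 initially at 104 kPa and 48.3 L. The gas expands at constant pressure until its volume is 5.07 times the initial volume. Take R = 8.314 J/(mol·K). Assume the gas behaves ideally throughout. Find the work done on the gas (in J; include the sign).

-20400 J

T₁ = P₁V₁/(nR) = 104×48.3/(1.36×8.314) = 444 K.
Isobaric: P stays 104 kPa; V/T = const ⇒ T₂ = 2250 K, V₂ = 245 L.
W = PΔV = 104×(245−48.3) kPa·L = 20400 J.
Work done on the gas = −W_by = -20400 J.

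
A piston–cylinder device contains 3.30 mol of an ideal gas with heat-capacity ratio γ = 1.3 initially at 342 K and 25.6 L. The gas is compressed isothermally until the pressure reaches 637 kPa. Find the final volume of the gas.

P₁ = nRT₁/V₁ = 3.30×8.314×342/25.6 = 367 kPa.
Isothermal: T stays 342 K; PV = const ⇒ V₂ = 14.7 L, P₂ = 637 kPa.

14.7 L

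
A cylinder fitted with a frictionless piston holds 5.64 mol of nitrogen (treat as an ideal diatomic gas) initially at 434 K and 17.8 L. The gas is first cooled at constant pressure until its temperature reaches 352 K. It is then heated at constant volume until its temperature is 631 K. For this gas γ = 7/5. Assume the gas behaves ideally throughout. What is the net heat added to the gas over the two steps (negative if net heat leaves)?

19200 J

P₁ = nRT₁/V₁ = 5.64×8.314×434/17.8 = 1140 kPa.
Step 1 — Isobaric: P stays 1140 kPa; V/T = const ⇒ T₂ = 352 K, V₂ = 14.4 L.
W = PΔV = 1140×(14.4−17.8) kPa·L = -3850 J.
ΔU = nCvΔT = 5.64×20.8×(352−434) = -9610 J.
Q = ΔU + W = nCpΔT = -13500 J.
State after step 1: P = 1140 kPa, V = 14.4 L, T = 352 K.
Step 2 — Isochoric: V stays 14.4 L; P/T = const ⇒ T₂ = 631 K, P₂ = 2050 kPa.
W = 0 (no volume change).
ΔU = nCvΔT = 5.64×20.8×(631−352) = 32700 J.
Q = ΔU = 32700 J.
Net over both steps: W = -3850 J, Q = 19200 J, ΔU = 23100 J.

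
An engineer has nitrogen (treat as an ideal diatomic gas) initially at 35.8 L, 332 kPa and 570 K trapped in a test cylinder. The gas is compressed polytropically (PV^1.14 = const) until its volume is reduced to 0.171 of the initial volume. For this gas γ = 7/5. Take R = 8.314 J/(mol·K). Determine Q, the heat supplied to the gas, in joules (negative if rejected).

n = P₁V₁/(RT₁) = 332×35.8/(8.314×570) = 2.51 mol.
Polytropic n=1.14: T₂ = T₁(V₁/V₂)^(n−1) = 570×(5.85)^0.14 = 730 K; P₂ = P₁(V₁/V₂)^n = 2490 kPa.
W = (P₁V₁−P₂V₂)/(n−1) = (332×35.8−2490×6.12)/0.14 = -23800 J.
ΔU = nCvΔT = 2.51×20.8×(730−570) = 8330 J.
Q = ΔU + W = -15500 J.

-15500 J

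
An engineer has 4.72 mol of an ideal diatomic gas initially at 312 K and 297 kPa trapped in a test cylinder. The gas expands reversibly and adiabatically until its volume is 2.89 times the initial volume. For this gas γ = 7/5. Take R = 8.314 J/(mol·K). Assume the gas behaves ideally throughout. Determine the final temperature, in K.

V₁ = nRT₁/P₁ = 4.72×8.314×312/297 = 41.2 L.
Adiabatic: TV^(γ−1) = const ⇒ T₂ = 312×(0.346)^0.400 = 204 K; PV^γ = const ⇒ P₂ = 67.2 kPa.

204 K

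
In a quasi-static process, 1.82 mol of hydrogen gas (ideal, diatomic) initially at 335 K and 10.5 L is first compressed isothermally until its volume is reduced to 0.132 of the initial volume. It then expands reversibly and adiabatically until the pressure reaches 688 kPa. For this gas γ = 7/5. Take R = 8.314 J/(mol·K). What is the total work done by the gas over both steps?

P₁ = nRT₁/V₁ = 1.82×8.314×335/10.5 = 483 kPa.
Step 1 — Isothermal: T stays 335 K; PV = const ⇒ V₂ = 1.39 L, P₂ = 3660 kPa.
ΔU = 0 (ideal gas, T constant).
W = nRT ln(V₂/V₁) = 1.82×8.314×335×ln(0.132) = -10300 J.
Q = ΔU + W = -10300 J.
State after step 1: P = 3660 kPa, V = 1.39 L, T = 335 K.
Step 2 — Adiabatic: T₂/T₁ = (P₂/P₁)^((γ−1)/γ) ⇒ T₂ = 335×(0.188)^0.286 = 208 K; V₂ = 4.57 L.
ΔU = nCvΔT = 1.82×20.8×(208−335) = -4810 J.
Q = 0 for an adiabatic process, so W = −ΔU = 4810 J.
Net over both steps: W = -5450 J, Q = -10300 J, ΔU = -4810 J.

-5450 J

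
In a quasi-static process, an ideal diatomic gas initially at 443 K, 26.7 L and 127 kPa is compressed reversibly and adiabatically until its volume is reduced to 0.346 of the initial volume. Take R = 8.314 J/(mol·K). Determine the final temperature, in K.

Adiabatic: TV^(γ−1) = const ⇒ T₂ = 443×(2.89)^0.400 = 677 K; PV^γ = const ⇒ P₂ = 561 kPa.

677 K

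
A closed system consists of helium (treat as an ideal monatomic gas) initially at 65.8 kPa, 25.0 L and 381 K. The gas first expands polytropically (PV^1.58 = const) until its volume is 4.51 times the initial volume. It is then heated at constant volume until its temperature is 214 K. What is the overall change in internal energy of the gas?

-1080 J

n = P₁V₁/(RT₁) = 65.8×25.0/(8.314×381) = 0.519 mol.
Step 1 — Polytropic n=1.58: T₂ = T₁(V₁/V₂)^(n−1) = 381×(0.222)^0.58 = 159 K; P₂ = P₁(V₁/V₂)^n = 6.09 kPa.
W = (P₁V₁−P₂V₂)/(n−1) = (65.8×25.0−6.09×113)/0.58 = 1650 J.
ΔU = nCvΔT = 0.519×12.5×(159−381) = -1440 J.
Q = ΔU + W = 215 J.
State after step 1: P = 6.09 kPa, V = 113 L, T = 159 K.
Step 2 — Isochoric: V stays 113 L; P/T = const ⇒ T₂ = 214 K, P₂ = 8.19 kPa.
W = 0 (no volume change).
ΔU = nCvΔT = 0.519×12.5×(214−159) = 356 J.
Q = ΔU = 356 J.
Net over both steps: W = 1650 J, Q = 571 J, ΔU = -1080 J.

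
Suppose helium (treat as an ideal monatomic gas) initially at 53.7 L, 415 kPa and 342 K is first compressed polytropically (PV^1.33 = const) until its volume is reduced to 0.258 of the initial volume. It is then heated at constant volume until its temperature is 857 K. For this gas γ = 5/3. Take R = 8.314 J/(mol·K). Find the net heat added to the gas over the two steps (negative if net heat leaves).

12300 J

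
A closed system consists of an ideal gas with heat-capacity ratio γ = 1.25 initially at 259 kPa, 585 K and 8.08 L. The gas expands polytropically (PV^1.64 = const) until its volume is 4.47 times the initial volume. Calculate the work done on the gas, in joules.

-2020 J

n = P₁V₁/(RT₁) = 259×8.08/(8.314×585) = 0.430 mol.
Polytropic n=1.64: T₂ = T₁(V₁/V₂)^(n−1) = 585×(0.224)^0.64 = 224 K; P₂ = P₁(V₁/V₂)^n = 22.2 kPa.
W = (P₁V₁−P₂V₂)/(n−1) = (259×8.08−22.2×36.1)/0.64 = 2020 J.
Work done on the gas = −W_by = -2020 J.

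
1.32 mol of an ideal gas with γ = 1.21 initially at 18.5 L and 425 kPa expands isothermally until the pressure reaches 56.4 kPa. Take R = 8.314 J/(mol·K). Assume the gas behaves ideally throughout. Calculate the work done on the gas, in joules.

T₁ = P₁V₁/(nR) = 425×18.5/(1.32×8.314) = 716 K.
Isothermal: T stays 716 K; PV = const ⇒ V₂ = 139 L, P₂ = 56.4 kPa.
W = nRT ln(V₂/V₁) = 1.32×8.314×716×ln(7.54) = 15900 J.
Work done on the gas = −W_by = -15900 J.

-15900 J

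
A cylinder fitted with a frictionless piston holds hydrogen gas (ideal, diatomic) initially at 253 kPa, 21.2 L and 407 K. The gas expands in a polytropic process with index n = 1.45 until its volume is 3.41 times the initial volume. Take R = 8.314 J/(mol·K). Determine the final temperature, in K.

234 K

Polytropic n=1.45: T₂ = T₁(V₁/V₂)^(n−1) = 407×(0.293)^0.45 = 234 K; P₂ = P₁(V₁/V₂)^n = 42.7 kPa.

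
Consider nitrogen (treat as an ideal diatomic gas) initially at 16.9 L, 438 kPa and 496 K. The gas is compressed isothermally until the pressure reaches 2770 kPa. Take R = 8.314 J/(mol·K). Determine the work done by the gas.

n = P₁V₁/(RT₁) = 438×16.9/(8.314×496) = 1.80 mol.
Isothermal: T stays 496 K; PV = const ⇒ V₂ = 2.67 L, P₂ = 2770 kPa.
W = nRT ln(V₂/V₁) = 1.80×8.314×496×ln(0.158) = -13700 J.

-13700 J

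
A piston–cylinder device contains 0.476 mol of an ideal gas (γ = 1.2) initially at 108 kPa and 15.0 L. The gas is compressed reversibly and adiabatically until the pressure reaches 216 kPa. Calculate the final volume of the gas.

8.42 L

T₁ = P₁V₁/(nR) = 108×15.0/(0.476×8.314) = 409 K.
Adiabatic: T₂/T₁ = (P₂/P₁)^((γ−1)/γ) ⇒ T₂ = 409×(2.00)^0.167 = 459 K; V₂ = 8.42 L.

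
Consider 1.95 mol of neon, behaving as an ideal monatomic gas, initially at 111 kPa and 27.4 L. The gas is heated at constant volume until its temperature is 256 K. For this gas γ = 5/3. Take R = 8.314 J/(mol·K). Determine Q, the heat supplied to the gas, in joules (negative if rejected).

T₁ = P₁V₁/(nR) = 111×27.4/(1.95×8.314) = 188 K.
Isochoric: V stays 27.4 L; P/T = const ⇒ T₂ = 256 K, P₂ = 151 kPa.
W = 0 (no volume change).
ΔU = nCvΔT = 1.95×12.5×(256−188) = 1660 J.
Q = ΔU = 1660 J.

1660 J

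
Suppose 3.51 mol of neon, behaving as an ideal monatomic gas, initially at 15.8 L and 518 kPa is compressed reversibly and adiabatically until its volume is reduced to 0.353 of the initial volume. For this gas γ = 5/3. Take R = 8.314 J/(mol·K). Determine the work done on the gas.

12300 J

T₁ = P₁V₁/(nR) = 518×15.8/(3.51×8.314) = 280 K.
Adiabatic: TV^(γ−1) = const ⇒ T₂ = 280×(2.83)^0.667 = 562 K; PV^γ = const ⇒ P₂ = 2940 kPa.
ΔU = nCvΔT = 3.51×12.5×(562−280) = 12300 J.
Q = 0 for an adiabatic process, so W = −ΔU = -12300 J.
Work done on the gas = −W_by = 12300 J.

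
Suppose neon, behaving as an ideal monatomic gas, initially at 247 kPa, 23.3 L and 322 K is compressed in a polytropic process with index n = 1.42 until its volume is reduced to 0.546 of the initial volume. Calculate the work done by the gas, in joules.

-3970 J

n = P₁V₁/(RT₁) = 247×23.3/(8.314×322) = 2.15 mol.
Polytropic n=1.42: T₂ = T₁(V₁/V₂)^(n−1) = 322×(1.83)^0.42 = 415 K; P₂ = P₁(V₁/V₂)^n = 583 kPa.
W = (P₁V₁−P₂V₂)/(n−1) = (247×23.3−583×12.7)/0.42 = -3970 J.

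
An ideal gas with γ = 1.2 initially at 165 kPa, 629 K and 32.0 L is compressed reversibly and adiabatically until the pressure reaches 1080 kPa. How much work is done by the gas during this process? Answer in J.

n = P₁V₁/(RT₁) = 165×32.0/(8.314×629) = 1.01 mol.
Adiabatic: T₂/T₁ = (P₂/P₁)^((γ−1)/γ) ⇒ T₂ = 629×(6.55)^0.167 = 860 K; V₂ = 6.69 L.
ΔU = nCvΔT = 1.01×41.6×(860−629) = 9710 J.
Q = 0 for an adiabatic process, so W = −ΔU = -9710 J.

-9710 J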